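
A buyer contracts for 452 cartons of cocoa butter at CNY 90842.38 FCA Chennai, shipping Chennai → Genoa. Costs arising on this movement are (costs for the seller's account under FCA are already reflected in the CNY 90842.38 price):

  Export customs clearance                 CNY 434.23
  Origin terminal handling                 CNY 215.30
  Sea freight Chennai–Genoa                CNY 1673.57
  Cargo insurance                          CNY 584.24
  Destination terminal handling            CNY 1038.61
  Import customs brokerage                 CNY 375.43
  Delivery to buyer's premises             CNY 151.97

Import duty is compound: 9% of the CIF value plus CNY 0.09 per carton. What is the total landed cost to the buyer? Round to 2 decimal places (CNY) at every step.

FCA: the seller delivers export-cleared goods to the carrier; the buyer bears costs from that point.
Already in the invoice (seller's account under FCA): export clearance — exclude.
CIF value = FCA price + origin terminal + freight + insurance = 90842.38 + 215.30 + 1673.57 + 584.24 = 93315.49
Ad valorem component: 93315.49 × 9% = 8398.39
Specific component: 452 × 0.09 = 40.68
Import duty = 8398.39 + 40.68 = 8439.07
Buyer bears: origin terminal 215.30 + freight 1673.57 + insurance 584.24 + destination terminal 1038.61 + brokerage 375.43 + delivery 151.97 + duty 8439.07 = 12478.19
Landed cost = invoice 90842.38 + 12478.19 = 103320.57

Total landed cost: CNY 103320.57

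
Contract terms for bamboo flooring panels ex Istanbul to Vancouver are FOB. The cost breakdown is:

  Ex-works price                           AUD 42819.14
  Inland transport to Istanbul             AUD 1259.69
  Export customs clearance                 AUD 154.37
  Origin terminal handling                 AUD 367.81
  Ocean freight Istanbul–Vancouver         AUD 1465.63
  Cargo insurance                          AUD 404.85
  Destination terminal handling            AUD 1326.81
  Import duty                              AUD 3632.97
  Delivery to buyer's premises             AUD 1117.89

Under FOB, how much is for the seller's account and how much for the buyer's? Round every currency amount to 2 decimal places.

FOB: the seller bears costs until goods are on board at the origin port; the buyer bears freight, insurance and all costs thereafter.
Seller's account: goods 42819.14 + inland to port 1259.69 + export clearance 154.37 + origin terminal 367.81 = 44601.01
Buyer's account: freight 1465.63 + insurance 404.85 + destination terminal 1326.81 + duty 3632.97 + delivery 1117.89 = 7948.15

Seller: AUD 44601.01; buyer: AUD 7948.15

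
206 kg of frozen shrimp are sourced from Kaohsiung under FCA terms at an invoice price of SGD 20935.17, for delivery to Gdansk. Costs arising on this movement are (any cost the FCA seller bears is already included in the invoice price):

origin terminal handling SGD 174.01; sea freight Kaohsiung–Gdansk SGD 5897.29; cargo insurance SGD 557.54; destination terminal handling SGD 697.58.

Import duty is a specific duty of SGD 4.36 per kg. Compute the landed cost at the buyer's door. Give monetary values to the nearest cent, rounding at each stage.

FCA: the seller delivers export-cleared goods to the carrier; the buyer bears costs from that point.
CIF value = FCA price + origin terminal + freight + insurance = 20935.17 + 174.01 + 5897.29 + 557.54 = 27564.01
Import duty = 206 × 4.36 = 898.16
Buyer bears: origin terminal 174.01 + freight 5897.29 + insurance 557.54 + destination terminal 697.58 + duty 898.16 = 8224.58
Landed cost = invoice 20935.17 + 8224.58 = 29159.75

Total landed cost: SGD 29159.75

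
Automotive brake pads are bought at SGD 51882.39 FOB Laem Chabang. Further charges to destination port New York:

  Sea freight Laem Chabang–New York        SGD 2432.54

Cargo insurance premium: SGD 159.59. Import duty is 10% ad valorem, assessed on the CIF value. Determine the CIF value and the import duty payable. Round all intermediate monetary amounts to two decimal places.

CIF = FOB price + freight + insurance
CIF = 51882.39 + 2432.54 + 159.59 = 54474.52
Import duty = 54474.52 × 10% = 5447.45

CIF value: SGD 54474.52; import duty: SGD 5447.45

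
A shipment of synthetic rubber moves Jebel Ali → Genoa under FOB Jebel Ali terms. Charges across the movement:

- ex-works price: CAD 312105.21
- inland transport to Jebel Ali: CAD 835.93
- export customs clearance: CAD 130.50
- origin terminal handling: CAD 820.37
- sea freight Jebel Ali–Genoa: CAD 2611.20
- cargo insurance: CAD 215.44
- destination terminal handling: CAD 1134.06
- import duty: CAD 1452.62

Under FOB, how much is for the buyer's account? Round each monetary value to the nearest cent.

Buyer's account: CAD 5413.32

FOB: the seller bears costs until goods are on board at the origin port; the buyer bears freight, insurance and all costs thereafter.
Seller's account: goods 312105.21 + inland to port 835.93 + export clearance 130.50 + origin terminal 820.37 = 313892.01
Buyer's account: freight 2611.20 + insurance 215.44 + destination terminal 1134.06 + duty 1452.62 = 5413.32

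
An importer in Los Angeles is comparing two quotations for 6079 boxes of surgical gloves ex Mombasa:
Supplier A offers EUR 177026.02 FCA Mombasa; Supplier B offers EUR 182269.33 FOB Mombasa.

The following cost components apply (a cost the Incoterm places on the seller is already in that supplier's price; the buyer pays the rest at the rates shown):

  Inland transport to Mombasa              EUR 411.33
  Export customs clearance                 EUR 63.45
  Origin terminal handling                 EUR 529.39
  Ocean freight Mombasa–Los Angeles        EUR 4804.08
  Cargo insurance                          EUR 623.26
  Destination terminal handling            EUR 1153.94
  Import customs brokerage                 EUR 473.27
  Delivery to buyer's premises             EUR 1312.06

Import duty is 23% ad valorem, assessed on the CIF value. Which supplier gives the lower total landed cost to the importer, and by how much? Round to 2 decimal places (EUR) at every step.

Supplier A (FCA):
CIF value = FCA price + origin terminal + freight + insurance = 177026.02 + 529.39 + 4804.08 + 623.26 = 182982.75
Import duty = 182982.75 × 23% = 42086.03
Buyer bears (A): 529.39 + 4804.08 + 623.26 + 1153.94 + 473.27 + 1312.06 = 8896.00
Landed cost (A) = invoice 177026.02 + 8896.00 + duty 42086.03 = 228008.05
Supplier B (FOB):
CIF value = FOB price + freight + insurance = 182269.33 + 4804.08 + 623.26 = 187696.67
Import duty = 187696.67 × 23% = 43170.23
Buyer bears (B): 4804.08 + 623.26 + 1153.94 + 473.27 + 1312.06 = 8366.61
Landed cost (B) = invoice 182269.33 + 8366.61 + duty 43170.23 = 233806.17
Difference = |228008.05 − 233806.17| = 5798.12

Supplier A is cheaper by EUR 5798.12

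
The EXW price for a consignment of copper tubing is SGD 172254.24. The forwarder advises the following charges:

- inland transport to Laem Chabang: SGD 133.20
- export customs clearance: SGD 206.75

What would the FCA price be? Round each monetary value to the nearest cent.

FCA price: SGD 172594.19

From EXW to FCA, the seller additionally bears: inland to port, export clearance.
FCA price = 172254.24 + 133.20 + 206.75 = 172594.19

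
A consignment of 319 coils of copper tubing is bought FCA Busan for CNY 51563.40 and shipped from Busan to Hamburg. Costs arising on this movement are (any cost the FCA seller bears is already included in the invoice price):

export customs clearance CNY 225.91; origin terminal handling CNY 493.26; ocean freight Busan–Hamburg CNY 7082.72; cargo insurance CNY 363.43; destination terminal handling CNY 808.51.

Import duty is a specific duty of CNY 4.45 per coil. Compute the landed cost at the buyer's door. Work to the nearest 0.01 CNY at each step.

FCA: the seller delivers export-cleared goods to the carrier; the buyer bears costs from that point.
Already in the invoice (seller's account under FCA): export clearance — exclude.
CIF value = FCA price + origin terminal + freight + insurance = 51563.40 + 493.26 + 7082.72 + 363.43 = 59502.81
Import duty = 319 × 4.45 = 1419.55
Buyer bears: origin terminal 493.26 + freight 7082.72 + insurance 363.43 + destination terminal 808.51 + duty 1419.55 = 10167.47
Landed cost = invoice 51563.40 + 10167.47 = 61730.87

Total landed cost: CNY 61730.87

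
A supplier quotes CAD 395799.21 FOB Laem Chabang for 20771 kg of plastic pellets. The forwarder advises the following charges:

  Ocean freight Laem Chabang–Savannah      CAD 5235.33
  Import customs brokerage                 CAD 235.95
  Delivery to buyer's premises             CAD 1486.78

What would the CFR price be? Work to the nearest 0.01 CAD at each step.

CFR price: CAD 401034.54

Not relevant to the conversion: delivery, brokerage — on the buyer under both terms; not part of either seller's price.
From FOB to CFR, the seller additionally bears: freight.
CFR price = 395799.21 + 5235.33 = 401034.54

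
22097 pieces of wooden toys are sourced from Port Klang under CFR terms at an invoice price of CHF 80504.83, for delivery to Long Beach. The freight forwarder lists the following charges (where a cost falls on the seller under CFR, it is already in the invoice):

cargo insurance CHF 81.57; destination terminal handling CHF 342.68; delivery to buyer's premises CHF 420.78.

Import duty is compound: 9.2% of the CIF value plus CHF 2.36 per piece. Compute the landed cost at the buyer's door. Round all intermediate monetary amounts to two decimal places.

Total landed cost: CHF 140912.73

CFR: the seller pays costs through ocean freight to the destination port, but not insurance.
CIF value = CFR price + insurance = 80504.83 + 81.57 = 80586.40
Ad valorem component: 80586.40 × 9.2% = 7413.95
Specific component: 22097 × 2.36 = 52148.92
Import duty = 7413.95 + 52148.92 = 59562.87
Buyer bears: insurance 81.57 + destination terminal 342.68 + delivery 420.78 + duty 59562.87 = 60407.90
Landed cost = invoice 80504.83 + 60407.90 = 140912.73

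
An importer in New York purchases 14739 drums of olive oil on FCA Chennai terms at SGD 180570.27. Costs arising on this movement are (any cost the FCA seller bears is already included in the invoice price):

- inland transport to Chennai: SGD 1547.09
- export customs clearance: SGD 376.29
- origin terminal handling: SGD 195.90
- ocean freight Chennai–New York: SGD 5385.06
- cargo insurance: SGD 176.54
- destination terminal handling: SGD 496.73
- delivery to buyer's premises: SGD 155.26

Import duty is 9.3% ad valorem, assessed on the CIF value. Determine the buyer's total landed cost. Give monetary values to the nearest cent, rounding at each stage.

FCA: the seller delivers export-cleared goods to the carrier; the buyer bears costs from that point.
Already in the invoice (seller's account under FCA): inland to port, export clearance — exclude.
CIF value = FCA price + origin terminal + freight + insurance = 180570.27 + 195.90 + 5385.06 + 176.54 = 186327.77
Import duty = 186327.77 × 9.3% = 17328.48
Buyer bears: origin terminal 195.90 + freight 5385.06 + insurance 176.54 + destination terminal 496.73 + delivery 155.26 + duty 17328.48 = 23737.97
Landed cost = invoice 180570.27 + 23737.97 = 204308.24

Total landed cost: SGD 204308.24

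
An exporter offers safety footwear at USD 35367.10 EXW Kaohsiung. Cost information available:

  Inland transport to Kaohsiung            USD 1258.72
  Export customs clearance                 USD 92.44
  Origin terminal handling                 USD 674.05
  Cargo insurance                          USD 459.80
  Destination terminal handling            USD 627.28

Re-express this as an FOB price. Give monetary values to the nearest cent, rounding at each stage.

FOB price: USD 37392.31

Not relevant to the conversion: destination terminal, insurance — on the buyer under both terms; not part of either seller's price.
From EXW to FOB, the seller additionally bears: inland to port, export clearance, origin terminal.
FOB price = 35367.10 + 1258.72 + 92.44 + 674.05 = 37392.31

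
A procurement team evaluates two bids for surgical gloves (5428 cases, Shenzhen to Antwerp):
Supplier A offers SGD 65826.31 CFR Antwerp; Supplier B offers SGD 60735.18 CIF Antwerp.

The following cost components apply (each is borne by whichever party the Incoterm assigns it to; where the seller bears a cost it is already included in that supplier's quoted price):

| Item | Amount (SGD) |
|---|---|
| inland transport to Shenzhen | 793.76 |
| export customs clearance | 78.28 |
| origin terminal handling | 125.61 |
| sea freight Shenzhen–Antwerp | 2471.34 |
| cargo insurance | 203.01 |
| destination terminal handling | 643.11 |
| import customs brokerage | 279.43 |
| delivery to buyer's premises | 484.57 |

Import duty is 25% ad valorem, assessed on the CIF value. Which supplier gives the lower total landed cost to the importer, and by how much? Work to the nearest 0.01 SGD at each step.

Supplier B is cheaper by SGD 6617.67

Supplier A (CFR):
CIF value = CFR price + insurance = 65826.31 + 203.01 = 66029.32
Import duty = 66029.32 × 25% = 16507.33
Buyer bears (A): 203.01 + 643.11 + 279.43 + 484.57 = 1610.12
Landed cost (A) = invoice 65826.31 + 1610.12 + duty 16507.33 = 83943.76
Supplier B (CIF):
The CIF price already equals the CIF value: 60735.18
Import duty = 60735.18 × 25% = 15183.80
Buyer bears (B): 643.11 + 279.43 + 484.57 = 1407.11
Landed cost (B) = invoice 60735.18 + 1407.11 + duty 15183.80 = 77326.09
Difference = |83943.76 − 77326.09| = 6617.67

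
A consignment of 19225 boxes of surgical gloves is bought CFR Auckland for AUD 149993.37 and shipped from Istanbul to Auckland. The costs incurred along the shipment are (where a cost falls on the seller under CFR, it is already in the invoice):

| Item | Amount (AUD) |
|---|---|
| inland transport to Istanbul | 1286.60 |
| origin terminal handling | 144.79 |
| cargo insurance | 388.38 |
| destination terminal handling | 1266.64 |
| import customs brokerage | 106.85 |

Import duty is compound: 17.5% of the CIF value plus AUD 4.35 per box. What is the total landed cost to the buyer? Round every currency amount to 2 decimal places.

CFR: the seller pays costs through ocean freight to the destination port, but not insurance.
Already in the invoice (seller's account under CFR): inland to port, origin terminal — exclude.
CIF value = CFR price + insurance = 149993.37 + 388.38 = 150381.75
Ad valorem component: 150381.75 × 17.5% = 26316.81
Specific component: 19225 × 4.35 = 83628.75
Import duty = 26316.81 + 83628.75 = 109945.56
Buyer bears: insurance 388.38 + destination terminal 1266.64 + brokerage 106.85 + duty 109945.56 = 111707.43
Landed cost = invoice 149993.37 + 111707.43 = 261700.80

Total landed cost: AUD 261700.80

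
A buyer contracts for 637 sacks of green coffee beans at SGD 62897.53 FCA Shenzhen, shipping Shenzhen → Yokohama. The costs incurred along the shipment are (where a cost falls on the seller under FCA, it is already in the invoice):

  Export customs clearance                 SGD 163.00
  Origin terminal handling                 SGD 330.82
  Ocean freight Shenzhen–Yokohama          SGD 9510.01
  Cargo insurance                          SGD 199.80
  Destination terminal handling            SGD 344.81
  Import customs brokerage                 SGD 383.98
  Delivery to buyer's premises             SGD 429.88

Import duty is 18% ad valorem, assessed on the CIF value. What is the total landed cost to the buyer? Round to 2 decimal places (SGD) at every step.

Total landed cost: SGD 87225.70

FCA: the seller delivers export-cleared goods to the carrier; the buyer bears costs from that point.
Already in the invoice (seller's account under FCA): export clearance — exclude.
CIF value = FCA price + origin terminal + freight + insurance = 62897.53 + 330.82 + 9510.01 + 199.80 = 72938.16
Import duty = 72938.16 × 18% = 13128.87
Buyer bears: origin terminal 330.82 + freight 9510.01 + insurance 199.80 + destination terminal 344.81 + brokerage 383.98 + delivery 429.88 + duty 13128.87 = 24328.17
Landed cost = invoice 62897.53 + 24328.17 = 87225.70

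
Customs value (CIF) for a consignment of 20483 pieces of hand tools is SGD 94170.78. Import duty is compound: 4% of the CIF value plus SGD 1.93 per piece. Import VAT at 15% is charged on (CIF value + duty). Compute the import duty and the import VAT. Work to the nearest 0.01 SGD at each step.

Import duty: SGD 43299.02; import VAT: SGD 20620.47

Ad valorem component: 94170.78 × 4% = 3766.83
Specific component: 20483 × 1.93 = 39532.19
Import duty = 3766.83 + 39532.19 = 43299.02
VAT base = CIF + duty = 94170.78 + 43299.02 = 137469.80
Import VAT = 137469.80 × 15% = 20620.47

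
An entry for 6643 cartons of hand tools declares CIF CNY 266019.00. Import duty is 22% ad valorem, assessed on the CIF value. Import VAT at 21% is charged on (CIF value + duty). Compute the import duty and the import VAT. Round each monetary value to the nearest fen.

Import duty: CNY 58524.18; import VAT: CNY 68154.07

Import duty = 266019.00 × 22% = 58524.18
VAT base = CIF + duty = 266019.00 + 58524.18 = 324543.18
Import VAT = 324543.18 × 21% = 68154.07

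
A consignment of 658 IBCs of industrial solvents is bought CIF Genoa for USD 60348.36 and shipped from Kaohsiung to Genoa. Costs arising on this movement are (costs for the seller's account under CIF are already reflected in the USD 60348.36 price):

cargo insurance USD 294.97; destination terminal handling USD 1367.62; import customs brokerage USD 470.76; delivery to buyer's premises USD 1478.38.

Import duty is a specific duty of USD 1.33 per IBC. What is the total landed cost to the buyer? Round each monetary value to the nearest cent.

Total landed cost: USD 64540.26

CIF: the seller pays costs through ocean freight and marine insurance to the destination port.
Already in the invoice (seller's account under CIF): insurance — exclude.
The CIF price already equals the CIF value: 60348.36
Import duty = 658 × 1.33 = 875.14
Buyer bears: destination terminal 1367.62 + brokerage 470.76 + delivery 1478.38 + duty 875.14 = 4191.90
Landed cost = invoice 60348.36 + 4191.90 = 64540.26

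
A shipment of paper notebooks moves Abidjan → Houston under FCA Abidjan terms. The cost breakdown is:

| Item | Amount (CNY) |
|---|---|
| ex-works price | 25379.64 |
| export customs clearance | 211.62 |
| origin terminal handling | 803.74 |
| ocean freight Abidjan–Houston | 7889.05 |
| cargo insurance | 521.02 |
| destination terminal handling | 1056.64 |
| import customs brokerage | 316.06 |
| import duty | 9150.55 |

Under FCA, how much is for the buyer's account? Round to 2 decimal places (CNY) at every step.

FCA: the seller delivers export-cleared goods to the carrier; the buyer bears costs from that point.
Seller's account: goods 25379.64 + export clearance 211.62 = 25591.26
Buyer's account: origin terminal 803.74 + freight 7889.05 + insurance 521.02 + destination terminal 1056.64 + brokerage 316.06 + duty 9150.55 = 19737.06

Buyer's account: CNY 19737.06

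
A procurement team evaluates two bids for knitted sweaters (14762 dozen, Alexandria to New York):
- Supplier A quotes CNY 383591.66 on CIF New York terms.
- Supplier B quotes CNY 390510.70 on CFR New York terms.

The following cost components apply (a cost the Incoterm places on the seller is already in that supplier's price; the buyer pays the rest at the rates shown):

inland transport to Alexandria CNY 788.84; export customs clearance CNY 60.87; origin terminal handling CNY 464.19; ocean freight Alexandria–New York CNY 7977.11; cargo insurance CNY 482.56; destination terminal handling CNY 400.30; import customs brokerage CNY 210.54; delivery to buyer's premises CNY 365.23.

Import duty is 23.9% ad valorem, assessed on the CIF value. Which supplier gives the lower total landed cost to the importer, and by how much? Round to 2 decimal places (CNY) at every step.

Supplier A (CIF):
The CIF price already equals the CIF value: 383591.66
Import duty = 383591.66 × 23.9% = 91678.41
Buyer bears (A): 400.30 + 210.54 + 365.23 = 976.07
Landed cost (A) = invoice 383591.66 + 976.07 + duty 91678.41 = 476246.14
Supplier B (CFR):
CIF value = CFR price + insurance = 390510.70 + 482.56 = 390993.26
Import duty = 390993.26 × 23.9% = 93447.39
Buyer bears (B): 482.56 + 400.30 + 210.54 + 365.23 = 1458.63
Landed cost (B) = invoice 390510.70 + 1458.63 + duty 93447.39 = 485416.72
Difference = |476246.14 − 485416.72| = 9170.58

Supplier A is cheaper by CNY 9170.58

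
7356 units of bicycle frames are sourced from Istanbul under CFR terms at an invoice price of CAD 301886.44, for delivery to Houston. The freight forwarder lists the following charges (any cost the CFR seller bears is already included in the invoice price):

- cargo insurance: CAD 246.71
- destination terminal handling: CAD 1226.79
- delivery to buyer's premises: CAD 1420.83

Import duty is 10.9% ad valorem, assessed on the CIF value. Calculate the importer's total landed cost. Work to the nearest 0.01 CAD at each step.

CFR: the seller pays costs through ocean freight to the destination port, but not insurance.
CIF value = CFR price + insurance = 301886.44 + 246.71 = 302133.15
Import duty = 302133.15 × 10.9% = 32932.51
Buyer bears: insurance 246.71 + destination terminal 1226.79 + delivery 1420.83 + duty 32932.51 = 35826.84
Landed cost = invoice 301886.44 + 35826.84 = 337713.28

Total landed cost: CAD 337713.28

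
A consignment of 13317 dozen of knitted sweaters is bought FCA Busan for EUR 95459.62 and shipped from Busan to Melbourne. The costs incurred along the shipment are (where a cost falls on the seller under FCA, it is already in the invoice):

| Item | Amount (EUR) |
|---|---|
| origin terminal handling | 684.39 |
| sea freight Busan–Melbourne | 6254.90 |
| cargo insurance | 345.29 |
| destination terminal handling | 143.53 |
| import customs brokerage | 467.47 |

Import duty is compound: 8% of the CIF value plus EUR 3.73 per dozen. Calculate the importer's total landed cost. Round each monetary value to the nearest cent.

Total landed cost: EUR 161247.15

FCA: the seller delivers export-cleared goods to the carrier; the buyer bears costs from that point.
CIF value = FCA price + origin terminal + freight + insurance = 95459.62 + 684.39 + 6254.90 + 345.29 = 102744.20
Ad valorem component: 102744.20 × 8% = 8219.54
Specific component: 13317 × 3.73 = 49672.41
Import duty = 8219.54 + 49672.41 = 57891.95
Buyer bears: origin terminal 684.39 + freight 6254.90 + insurance 345.29 + destination terminal 143.53 + brokerage 467.47 + duty 57891.95 = 65787.53
Landed cost = invoice 95459.62 + 65787.53 = 161247.15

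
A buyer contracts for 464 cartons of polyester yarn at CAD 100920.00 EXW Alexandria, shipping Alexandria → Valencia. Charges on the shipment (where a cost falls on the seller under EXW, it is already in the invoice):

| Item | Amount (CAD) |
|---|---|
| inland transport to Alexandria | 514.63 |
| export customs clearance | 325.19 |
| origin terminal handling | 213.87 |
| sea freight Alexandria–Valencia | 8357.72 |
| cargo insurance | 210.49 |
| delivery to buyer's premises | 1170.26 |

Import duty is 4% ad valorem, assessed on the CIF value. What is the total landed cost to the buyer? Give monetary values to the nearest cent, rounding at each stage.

EXW: the seller makes goods available at their premises; the buyer bears all onward costs.
CIF value = EXW price + inland to port + export clearance + origin terminal + freight + insurance = 100920.00 + 514.63 + 325.19 + 213.87 + 8357.72 + 210.49 = 110541.90
Import duty = 110541.90 × 4% = 4421.68
Buyer bears: inland to port 514.63 + export clearance 325.19 + origin terminal 213.87 + freight 8357.72 + insurance 210.49 + delivery 1170.26 + duty 4421.68 = 15213.84
Landed cost = invoice 100920.00 + 15213.84 = 116133.84

Total landed cost: CAD 116133.84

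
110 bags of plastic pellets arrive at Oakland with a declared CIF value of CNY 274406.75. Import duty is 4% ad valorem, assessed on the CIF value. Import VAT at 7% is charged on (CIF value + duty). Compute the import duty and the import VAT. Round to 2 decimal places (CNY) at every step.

Import duty = 274406.75 × 4% = 10976.27
VAT base = CIF + duty = 274406.75 + 10976.27 = 285383.02
Import VAT = 285383.02 × 7% = 19976.81

Import duty: CNY 10976.27; import VAT: CNY 19976.81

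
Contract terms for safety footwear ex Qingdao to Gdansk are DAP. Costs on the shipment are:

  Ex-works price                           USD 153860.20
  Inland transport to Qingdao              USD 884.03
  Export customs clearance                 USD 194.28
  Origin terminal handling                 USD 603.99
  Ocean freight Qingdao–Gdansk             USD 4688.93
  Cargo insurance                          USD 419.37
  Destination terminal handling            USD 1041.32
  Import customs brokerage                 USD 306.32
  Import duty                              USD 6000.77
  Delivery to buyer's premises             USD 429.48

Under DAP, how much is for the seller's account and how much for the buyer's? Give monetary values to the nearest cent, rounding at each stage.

Seller: USD 162121.60; buyer: USD 6307.09

DAP: the seller bears all costs to the named destination except import duty and clearance.
Seller's account: goods 153860.20 + inland to port 884.03 + export clearance 194.28 + origin terminal 603.99 + freight 4688.93 + insurance 419.37 + destination terminal 1041.32 + delivery 429.48 = 162121.60
Buyer's account: brokerage 306.32 + duty 6000.77 = 6307.09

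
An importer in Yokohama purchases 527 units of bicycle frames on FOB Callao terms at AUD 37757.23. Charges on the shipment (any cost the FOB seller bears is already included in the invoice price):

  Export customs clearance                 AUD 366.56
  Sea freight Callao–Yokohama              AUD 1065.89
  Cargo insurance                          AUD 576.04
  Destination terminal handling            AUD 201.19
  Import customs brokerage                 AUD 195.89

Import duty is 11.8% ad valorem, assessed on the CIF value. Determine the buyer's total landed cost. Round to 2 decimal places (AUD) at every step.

Total landed cost: AUD 44445.34

FOB: the seller bears costs until goods are on board at the origin port; the buyer bears freight, insurance and all costs thereafter.
Already in the invoice (seller's account under FOB): export clearance — exclude.
CIF value = FOB price + freight + insurance = 37757.23 + 1065.89 + 576.04 = 39399.16
Import duty = 39399.16 × 11.8% = 4649.10
Buyer bears: freight 1065.89 + insurance 576.04 + destination terminal 201.19 + brokerage 195.89 + duty 4649.10 = 6688.11
Landed cost = invoice 37757.23 + 6688.11 = 44445.34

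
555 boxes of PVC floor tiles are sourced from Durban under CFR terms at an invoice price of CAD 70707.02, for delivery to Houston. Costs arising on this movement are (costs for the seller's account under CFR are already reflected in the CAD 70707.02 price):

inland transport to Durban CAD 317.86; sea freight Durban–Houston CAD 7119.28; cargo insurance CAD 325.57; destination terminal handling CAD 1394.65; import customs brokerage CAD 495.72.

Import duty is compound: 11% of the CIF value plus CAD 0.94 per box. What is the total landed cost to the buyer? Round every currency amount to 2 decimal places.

CFR: the seller pays costs through ocean freight to the destination port, but not insurance.
Already in the invoice (seller's account under CFR): inland to port, freight — exclude.
CIF value = CFR price + insurance = 70707.02 + 325.57 = 71032.59
Ad valorem component: 71032.59 × 11% = 7813.58
Specific component: 555 × 0.94 = 521.70
Import duty = 7813.58 + 521.70 = 8335.28
Buyer bears: insurance 325.57 + destination terminal 1394.65 + brokerage 495.72 + duty 8335.28 = 10551.22
Landed cost = invoice 70707.02 + 10551.22 = 81258.24

Total landed cost: CAD 81258.24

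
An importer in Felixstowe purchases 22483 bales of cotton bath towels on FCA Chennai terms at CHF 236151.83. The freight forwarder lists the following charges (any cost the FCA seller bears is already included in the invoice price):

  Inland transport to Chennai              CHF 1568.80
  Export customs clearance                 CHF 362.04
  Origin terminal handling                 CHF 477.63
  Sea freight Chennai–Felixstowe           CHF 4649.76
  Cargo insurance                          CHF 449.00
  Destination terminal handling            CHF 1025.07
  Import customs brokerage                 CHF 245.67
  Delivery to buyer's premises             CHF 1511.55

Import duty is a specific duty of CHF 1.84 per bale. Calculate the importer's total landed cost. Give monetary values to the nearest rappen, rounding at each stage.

FCA: the seller delivers export-cleared goods to the carrier; the buyer bears costs from that point.
Already in the invoice (seller's account under FCA): inland to port, export clearance — exclude.
CIF value = FCA price + origin terminal + freight + insurance = 236151.83 + 477.63 + 4649.76 + 449.00 = 241728.22
Import duty = 22483 × 1.84 = 41368.72
Buyer bears: origin terminal 477.63 + freight 4649.76 + insurance 449.00 + destination terminal 1025.07 + brokerage 245.67 + delivery 1511.55 + duty 41368.72 = 49727.40
Landed cost = invoice 236151.83 + 49727.40 = 285879.23

Total landed cost: CHF 285879.23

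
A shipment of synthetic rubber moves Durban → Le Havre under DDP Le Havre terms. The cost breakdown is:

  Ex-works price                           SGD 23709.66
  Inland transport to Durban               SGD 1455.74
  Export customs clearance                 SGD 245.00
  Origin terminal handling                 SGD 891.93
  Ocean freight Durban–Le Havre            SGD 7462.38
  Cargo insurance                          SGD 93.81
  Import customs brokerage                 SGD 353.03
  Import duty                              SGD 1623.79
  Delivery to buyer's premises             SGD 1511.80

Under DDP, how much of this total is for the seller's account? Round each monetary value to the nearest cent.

DDP: the seller bears all costs including import duty.
Seller's account: goods 23709.66 + inland to port 1455.74 + export clearance 245.00 + origin terminal 891.93 + freight 7462.38 + insurance 93.81 + brokerage 353.03 + duty 1623.79 + delivery 1511.80 = 37347.14
Buyer's account: 0.00

Seller's account: SGD 37347.14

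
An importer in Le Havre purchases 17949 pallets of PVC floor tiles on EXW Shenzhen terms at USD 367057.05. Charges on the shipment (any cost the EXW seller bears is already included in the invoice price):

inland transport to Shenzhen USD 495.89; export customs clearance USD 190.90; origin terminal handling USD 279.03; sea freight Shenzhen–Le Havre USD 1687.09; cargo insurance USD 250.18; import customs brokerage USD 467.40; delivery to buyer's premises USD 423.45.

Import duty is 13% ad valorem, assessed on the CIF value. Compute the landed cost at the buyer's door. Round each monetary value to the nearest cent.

Total landed cost: USD 418945.81

EXW: the seller makes goods available at their premises; the buyer bears all onward costs.
CIF value = EXW price + inland to port + export clearance + origin terminal + freight + insurance = 367057.05 + 495.89 + 190.90 + 279.03 + 1687.09 + 250.18 = 369960.14
Import duty = 369960.14 × 13% = 48094.82
Buyer bears: inland to port 495.89 + export clearance 190.90 + origin terminal 279.03 + freight 1687.09 + insurance 250.18 + brokerage 467.40 + delivery 423.45 + duty 48094.82 = 51888.76
Landed cost = invoice 367057.05 + 51888.76 = 418945.81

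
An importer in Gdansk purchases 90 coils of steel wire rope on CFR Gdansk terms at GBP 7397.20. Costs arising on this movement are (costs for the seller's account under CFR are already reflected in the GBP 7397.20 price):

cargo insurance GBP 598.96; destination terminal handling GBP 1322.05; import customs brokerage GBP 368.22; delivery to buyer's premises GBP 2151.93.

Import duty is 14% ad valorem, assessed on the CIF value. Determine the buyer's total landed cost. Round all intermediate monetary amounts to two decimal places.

Total landed cost: GBP 12957.82

CFR: the seller pays costs through ocean freight to the destination port, but not insurance.
CIF value = CFR price + insurance = 7397.20 + 598.96 = 7996.16
Import duty = 7996.16 × 14% = 1119.46
Buyer bears: insurance 598.96 + destination terminal 1322.05 + brokerage 368.22 + delivery 2151.93 + duty 1119.46 = 5560.62
Landed cost = invoice 7397.20 + 5560.62 = 12957.82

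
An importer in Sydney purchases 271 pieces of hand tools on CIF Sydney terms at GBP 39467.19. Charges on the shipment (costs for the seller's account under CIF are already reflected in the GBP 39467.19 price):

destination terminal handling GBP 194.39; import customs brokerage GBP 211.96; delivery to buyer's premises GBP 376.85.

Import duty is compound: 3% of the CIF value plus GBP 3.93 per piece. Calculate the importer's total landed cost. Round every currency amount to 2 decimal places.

Total landed cost: GBP 42499.44

CIF: the seller pays costs through ocean freight and marine insurance to the destination port.
The CIF price already equals the CIF value: 39467.19
Ad valorem component: 39467.19 × 3% = 1184.02
Specific component: 271 × 3.93 = 1065.03
Import duty = 1184.02 + 1065.03 = 2249.05
Buyer bears: destination terminal 194.39 + brokerage 211.96 + delivery 376.85 + duty 2249.05 = 3032.25
Landed cost = invoice 39467.19 + 3032.25 = 42499.44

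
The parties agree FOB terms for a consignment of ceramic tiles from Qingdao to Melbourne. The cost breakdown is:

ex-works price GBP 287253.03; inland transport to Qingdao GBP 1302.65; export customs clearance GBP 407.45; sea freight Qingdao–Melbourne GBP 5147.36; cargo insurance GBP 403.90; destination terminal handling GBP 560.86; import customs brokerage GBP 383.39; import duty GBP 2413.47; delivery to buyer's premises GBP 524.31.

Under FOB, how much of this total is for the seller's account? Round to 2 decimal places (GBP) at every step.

FOB: the seller bears costs until goods are on board at the origin port; the buyer bears freight, insurance and all costs thereafter.
Seller's account: goods 287253.03 + inland to port 1302.65 + export clearance 407.45 = 288963.13
Buyer's account: freight 5147.36 + insurance 403.90 + destination terminal 560.86 + brokerage 383.39 + duty 2413.47 + delivery 524.31 = 9433.29

Seller's account: GBP 288963.13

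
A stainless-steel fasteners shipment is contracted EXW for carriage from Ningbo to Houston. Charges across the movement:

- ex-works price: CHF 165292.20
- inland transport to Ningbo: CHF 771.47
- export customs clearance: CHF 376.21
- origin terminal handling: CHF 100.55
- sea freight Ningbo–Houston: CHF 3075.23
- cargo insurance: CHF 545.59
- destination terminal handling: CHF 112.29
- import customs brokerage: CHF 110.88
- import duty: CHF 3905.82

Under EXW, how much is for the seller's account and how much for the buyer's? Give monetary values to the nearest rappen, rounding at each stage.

Seller: CHF 165292.20; buyer: CHF 8998.04

EXW: the seller makes goods available at their premises; the buyer bears all onward costs.
Seller's account: goods 165292.20 = 165292.20
Buyer's account: inland to port 771.47 + export clearance 376.21 + origin terminal 100.55 + freight 3075.23 + insurance 545.59 + destination terminal 112.29 + brokerage 110.88 + duty 3905.82 = 8998.04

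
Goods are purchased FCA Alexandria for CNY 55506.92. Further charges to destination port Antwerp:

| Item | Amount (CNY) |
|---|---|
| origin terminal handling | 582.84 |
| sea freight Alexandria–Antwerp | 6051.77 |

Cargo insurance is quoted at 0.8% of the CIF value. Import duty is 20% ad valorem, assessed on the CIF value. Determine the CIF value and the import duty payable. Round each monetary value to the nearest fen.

Let C be the CIF value. C = FCA price + pre-shipment costs + freight + 0.8% × C
C − 0.8% × C = 55506.92 + 582.84 + 6051.77
0.992 × C = 62141.53
C = 62141.53 / 0.992 = 62642.67
Insurance premium = 0.8% × 62642.67 = 501.14
Import duty = 62642.67 × 20% = 12528.53

CIF value: CNY 62642.67; import duty: CNY 12528.53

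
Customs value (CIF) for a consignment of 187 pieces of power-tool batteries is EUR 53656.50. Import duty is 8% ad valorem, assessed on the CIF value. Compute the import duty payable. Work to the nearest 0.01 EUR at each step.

Import duty: EUR 4292.52

Import duty = 53656.50 × 8% = 4292.52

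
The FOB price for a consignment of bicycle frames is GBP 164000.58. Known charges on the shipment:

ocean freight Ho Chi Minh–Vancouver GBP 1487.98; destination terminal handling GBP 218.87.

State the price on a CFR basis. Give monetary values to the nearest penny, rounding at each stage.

Not relevant to the conversion: destination terminal — on the buyer under both terms; not part of either seller's price.
From FOB to CFR, the seller additionally bears: freight.
CFR price = 164000.58 + 1487.98 = 165488.56

CFR price: GBP 165488.56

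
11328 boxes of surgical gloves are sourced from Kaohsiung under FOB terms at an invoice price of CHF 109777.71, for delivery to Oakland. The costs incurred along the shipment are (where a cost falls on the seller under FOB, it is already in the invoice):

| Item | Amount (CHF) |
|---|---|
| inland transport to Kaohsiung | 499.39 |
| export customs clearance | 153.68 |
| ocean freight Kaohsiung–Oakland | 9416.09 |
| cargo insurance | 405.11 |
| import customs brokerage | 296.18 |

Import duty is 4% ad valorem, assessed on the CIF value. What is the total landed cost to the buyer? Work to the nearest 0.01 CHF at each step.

FOB: the seller bears costs until goods are on board at the origin port; the buyer bears freight, insurance and all costs thereafter.
Already in the invoice (seller's account under FOB): inland to port, export clearance — exclude.
CIF value = FOB price + freight + insurance = 109777.71 + 9416.09 + 405.11 = 119598.91
Import duty = 119598.91 × 4% = 4783.96
Buyer bears: freight 9416.09 + insurance 405.11 + brokerage 296.18 + duty 4783.96 = 14901.34
Landed cost = invoice 109777.71 + 14901.34 = 124679.05

Total landed cost: CHF 124679.05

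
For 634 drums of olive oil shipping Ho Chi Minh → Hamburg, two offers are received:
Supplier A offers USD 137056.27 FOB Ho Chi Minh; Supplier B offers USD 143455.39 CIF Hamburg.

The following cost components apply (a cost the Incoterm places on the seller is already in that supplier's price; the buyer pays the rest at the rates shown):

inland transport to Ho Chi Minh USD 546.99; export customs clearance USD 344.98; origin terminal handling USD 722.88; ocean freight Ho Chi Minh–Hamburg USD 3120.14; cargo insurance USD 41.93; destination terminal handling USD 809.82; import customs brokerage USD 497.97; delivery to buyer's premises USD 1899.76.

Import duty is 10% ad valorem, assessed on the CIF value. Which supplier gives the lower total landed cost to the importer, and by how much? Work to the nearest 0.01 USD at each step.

Supplier A is cheaper by USD 3560.76

Supplier A (FOB):
CIF value = FOB price + freight + insurance = 137056.27 + 3120.14 + 41.93 = 140218.34
Import duty = 140218.34 × 10% = 14021.83
Buyer bears (A): 3120.14 + 41.93 + 809.82 + 497.97 + 1899.76 = 6369.62
Landed cost (A) = invoice 137056.27 + 6369.62 + duty 14021.83 = 157447.72
Supplier B (CIF):
The CIF price already equals the CIF value: 143455.39
Import duty = 143455.39 × 10% = 14345.54
Buyer bears (B): 809.82 + 497.97 + 1899.76 = 3207.55
Landed cost (B) = invoice 143455.39 + 3207.55 + duty 14345.54 = 161008.48
Difference = |157447.72 − 161008.48| = 3560.76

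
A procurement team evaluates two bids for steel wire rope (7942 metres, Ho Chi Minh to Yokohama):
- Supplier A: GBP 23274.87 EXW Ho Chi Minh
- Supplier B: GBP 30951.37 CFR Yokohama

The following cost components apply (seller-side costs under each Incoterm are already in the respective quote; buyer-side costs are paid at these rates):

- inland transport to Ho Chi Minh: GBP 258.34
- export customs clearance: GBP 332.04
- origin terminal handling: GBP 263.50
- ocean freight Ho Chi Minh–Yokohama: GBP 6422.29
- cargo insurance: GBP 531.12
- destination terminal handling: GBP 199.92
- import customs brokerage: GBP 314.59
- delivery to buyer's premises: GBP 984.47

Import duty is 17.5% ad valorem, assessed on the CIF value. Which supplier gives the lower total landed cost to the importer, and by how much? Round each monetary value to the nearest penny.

Supplier A (EXW):
CIF value = EXW price + inland to port + export clearance + origin terminal + freight + insurance = 23274.87 + 258.34 + 332.04 + 263.50 + 6422.29 + 531.12 = 31082.16
Import duty = 31082.16 × 17.5% = 5439.38
Buyer bears (A): 258.34 + 332.04 + 263.50 + 6422.29 + 531.12 + 199.92 + 314.59 + 984.47 = 9306.27
Landed cost (A) = invoice 23274.87 + 9306.27 + duty 5439.38 = 38020.52
Supplier B (CFR):
CIF value = CFR price + insurance = 30951.37 + 531.12 = 31482.49
Import duty = 31482.49 × 17.5% = 5509.44
Buyer bears (B): 531.12 + 199.92 + 314.59 + 984.47 = 2030.10
Landed cost (B) = invoice 30951.37 + 2030.10 + duty 5509.44 = 38490.91
Difference = |38020.52 − 38490.91| = 470.39

Supplier A is cheaper by GBP 470.39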